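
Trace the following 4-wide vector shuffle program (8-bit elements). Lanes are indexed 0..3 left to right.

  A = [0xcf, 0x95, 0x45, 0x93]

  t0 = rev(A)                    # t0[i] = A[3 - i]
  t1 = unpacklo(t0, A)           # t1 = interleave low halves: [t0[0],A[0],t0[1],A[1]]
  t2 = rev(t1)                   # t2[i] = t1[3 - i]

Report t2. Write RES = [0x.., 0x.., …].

RES = [ 0x95  0x45  0xcf  0x93 ]

t0 = [0x93, 0x45, 0x95, 0xcf]
t1 = [0x93, 0xcf, 0x45, 0x95]
t2 = [0x95, 0x45, 0xcf, 0x93]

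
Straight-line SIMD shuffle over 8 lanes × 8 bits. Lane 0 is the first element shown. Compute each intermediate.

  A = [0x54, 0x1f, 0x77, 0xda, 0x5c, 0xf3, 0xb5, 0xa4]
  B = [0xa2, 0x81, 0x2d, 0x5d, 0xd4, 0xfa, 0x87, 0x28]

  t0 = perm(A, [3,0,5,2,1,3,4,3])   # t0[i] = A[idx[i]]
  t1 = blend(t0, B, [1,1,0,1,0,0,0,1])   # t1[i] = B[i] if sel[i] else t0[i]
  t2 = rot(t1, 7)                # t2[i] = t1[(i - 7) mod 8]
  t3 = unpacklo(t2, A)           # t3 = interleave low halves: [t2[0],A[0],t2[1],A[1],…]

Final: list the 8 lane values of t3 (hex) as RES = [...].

RES = [0x81, 0x54, 0xf3, 0x1f, 0x5d, 0x77, 0x1f, 0xda]

  t0: da 54 f3 77 1f da 5c da
  t1: a2 81 f3 5d 1f da 5c 28
  t2: 81 f3 5d 1f da 5c 28 a2
  t3: 81 54 f3 1f 5d 77 1f da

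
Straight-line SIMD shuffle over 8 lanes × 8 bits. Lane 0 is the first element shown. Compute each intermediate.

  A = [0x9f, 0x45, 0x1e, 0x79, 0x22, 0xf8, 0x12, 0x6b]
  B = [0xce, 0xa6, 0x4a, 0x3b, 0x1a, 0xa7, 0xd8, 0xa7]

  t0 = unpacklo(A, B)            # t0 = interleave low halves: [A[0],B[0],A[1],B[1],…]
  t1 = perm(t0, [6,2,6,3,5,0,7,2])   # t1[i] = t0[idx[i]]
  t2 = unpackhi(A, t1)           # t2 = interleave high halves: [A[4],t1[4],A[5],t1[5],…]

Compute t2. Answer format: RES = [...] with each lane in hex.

RES = [ 0x22  0x4a  0xf8  0x9f  0x12  0x3b  0x6b  0x45 ]

t0 = [0x9f, 0xce, 0x45, 0xa6, 0x1e, 0x4a, 0x79, 0x3b]
t1 = [0x79, 0x45, 0x79, 0xa6, 0x4a, 0x9f, 0x3b, 0x45]
t2 = [0x22, 0x4a, 0xf8, 0x9f, 0x12, 0x3b, 0x6b, 0x45]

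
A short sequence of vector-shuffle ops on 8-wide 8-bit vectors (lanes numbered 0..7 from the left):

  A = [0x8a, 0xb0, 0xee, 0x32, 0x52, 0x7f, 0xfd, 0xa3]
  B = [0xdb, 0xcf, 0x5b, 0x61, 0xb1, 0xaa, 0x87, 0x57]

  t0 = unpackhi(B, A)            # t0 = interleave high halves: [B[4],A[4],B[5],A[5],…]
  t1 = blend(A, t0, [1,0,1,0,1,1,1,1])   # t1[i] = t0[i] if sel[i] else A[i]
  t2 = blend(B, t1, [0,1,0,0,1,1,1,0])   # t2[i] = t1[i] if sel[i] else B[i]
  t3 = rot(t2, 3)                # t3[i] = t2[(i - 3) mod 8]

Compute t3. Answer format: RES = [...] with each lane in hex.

t0 = [0xb1, 0x52, 0xaa, 0x7f, 0x87, 0xfd, 0x57, 0xa3]
t1 = [0xb1, 0xb0, 0xaa, 0x32, 0x87, 0xfd, 0x57, 0xa3]
t2 = [0xdb, 0xb0, 0x5b, 0x61, 0x87, 0xfd, 0x57, 0x57]
t3 = [0xfd, 0x57, 0x57, 0xdb, 0xb0, 0x5b, 0x61, 0x87]

RES = [ 0xfd  0x57  0x57  0xdb  0xb0  0x5b  0x61  0x87 ]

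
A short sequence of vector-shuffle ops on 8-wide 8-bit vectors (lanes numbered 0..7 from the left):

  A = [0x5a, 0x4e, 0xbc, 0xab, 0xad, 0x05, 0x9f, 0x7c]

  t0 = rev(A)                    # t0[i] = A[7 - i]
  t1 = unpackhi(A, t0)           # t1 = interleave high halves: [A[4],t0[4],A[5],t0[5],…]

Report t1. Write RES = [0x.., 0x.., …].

→ t0 |7c|9f|05|ad|ab|bc|4e|5a|
→ t1 |ad|ab|05|bc|9f|4e|7c|5a|

RES = [ 0xad  0xab  0x05  0xbc  0x9f  0x4e  0x7c  0x5a ]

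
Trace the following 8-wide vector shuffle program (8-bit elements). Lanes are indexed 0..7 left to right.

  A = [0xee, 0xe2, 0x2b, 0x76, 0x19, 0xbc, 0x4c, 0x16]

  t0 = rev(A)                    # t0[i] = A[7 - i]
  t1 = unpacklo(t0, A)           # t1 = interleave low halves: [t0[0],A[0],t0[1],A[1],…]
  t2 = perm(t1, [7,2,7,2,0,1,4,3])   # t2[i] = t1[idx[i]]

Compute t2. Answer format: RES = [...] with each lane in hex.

RES = [ 0x76  0x4c  0x76  0x4c  0x16  0xee  0xbc  0xe2 ]

t0 = [0x16, 0x4c, 0xbc, 0x19, 0x76, 0x2b, 0xe2, 0xee]
t1 = [0x16, 0xee, 0x4c, 0xe2, 0xbc, 0x2b, 0x19, 0x76]
t2 = [0x76, 0x4c, 0x76, 0x4c, 0x16, 0xee, 0xbc, 0xe2]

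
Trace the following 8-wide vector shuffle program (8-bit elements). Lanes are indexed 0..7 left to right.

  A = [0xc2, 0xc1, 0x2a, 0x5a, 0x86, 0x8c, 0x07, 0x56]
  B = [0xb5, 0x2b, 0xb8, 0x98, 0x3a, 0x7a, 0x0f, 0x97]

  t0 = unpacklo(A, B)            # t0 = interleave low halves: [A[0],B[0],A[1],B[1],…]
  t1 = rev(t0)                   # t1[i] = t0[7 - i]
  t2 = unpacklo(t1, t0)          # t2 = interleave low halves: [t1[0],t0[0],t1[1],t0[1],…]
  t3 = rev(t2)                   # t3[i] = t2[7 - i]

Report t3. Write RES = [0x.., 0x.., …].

RES = [ 0x2b  0x2a  0xc1  0xb8  0xb5  0x5a  0xc2  0x98 ]

t0 = [0xc2, 0xb5, 0xc1, 0x2b, 0x2a, 0xb8, 0x5a, 0x98]
t1 = [0x98, 0x5a, 0xb8, 0x2a, 0x2b, 0xc1, 0xb5, 0xc2]
t2 = [0x98, 0xc2, 0x5a, 0xb5, 0xb8, 0xc1, 0x2a, 0x2b]
t3 = [0x2b, 0x2a, 0xc1, 0xb8, 0xb5, 0x5a, 0xc2, 0x98]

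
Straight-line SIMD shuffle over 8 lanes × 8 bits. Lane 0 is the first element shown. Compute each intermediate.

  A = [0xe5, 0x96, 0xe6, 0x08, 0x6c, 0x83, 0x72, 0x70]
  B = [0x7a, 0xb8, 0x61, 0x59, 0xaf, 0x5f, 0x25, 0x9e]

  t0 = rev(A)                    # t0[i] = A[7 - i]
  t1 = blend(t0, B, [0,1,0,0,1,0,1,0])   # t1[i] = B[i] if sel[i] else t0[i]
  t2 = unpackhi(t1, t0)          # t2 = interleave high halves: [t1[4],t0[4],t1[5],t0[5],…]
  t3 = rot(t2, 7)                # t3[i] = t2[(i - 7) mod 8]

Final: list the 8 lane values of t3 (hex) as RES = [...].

RES = [0x08, 0xe6, 0xe6, 0x25, 0x96, 0xe5, 0xe5, 0xaf]

  t0: 70 72 83 6c 08 e6 96 e5
  t1: 70 b8 83 6c af e6 25 e5
  t2: af 08 e6 e6 25 96 e5 e5
  t3: 08 e6 e6 25 96 e5 e5 af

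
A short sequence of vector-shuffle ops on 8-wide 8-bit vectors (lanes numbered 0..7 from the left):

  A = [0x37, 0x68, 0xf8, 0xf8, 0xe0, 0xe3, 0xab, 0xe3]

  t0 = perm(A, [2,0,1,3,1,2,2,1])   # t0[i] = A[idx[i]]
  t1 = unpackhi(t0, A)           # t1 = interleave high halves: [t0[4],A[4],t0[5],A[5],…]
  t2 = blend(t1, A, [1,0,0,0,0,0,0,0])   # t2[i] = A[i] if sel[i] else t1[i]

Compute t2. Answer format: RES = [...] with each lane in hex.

→ t0 |f8|37|68|f8|68|f8|f8|68|
→ t1 |68|e0|f8|e3|f8|ab|68|e3|
→ t2 |37|e0|f8|e3|f8|ab|68|e3|

RES = [0x37, 0xe0, 0xf8, 0xe3, 0xf8, 0xab, 0x68, 0xe3]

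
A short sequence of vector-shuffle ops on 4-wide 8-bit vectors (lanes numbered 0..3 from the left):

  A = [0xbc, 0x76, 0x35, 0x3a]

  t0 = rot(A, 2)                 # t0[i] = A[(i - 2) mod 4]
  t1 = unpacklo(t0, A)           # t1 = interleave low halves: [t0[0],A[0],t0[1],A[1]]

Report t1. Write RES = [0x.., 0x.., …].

→ t0 |35|3a|bc|76|
→ t1 |35|bc|3a|76|

RES = [ 0x35  0xbc  0x3a  0x76 ]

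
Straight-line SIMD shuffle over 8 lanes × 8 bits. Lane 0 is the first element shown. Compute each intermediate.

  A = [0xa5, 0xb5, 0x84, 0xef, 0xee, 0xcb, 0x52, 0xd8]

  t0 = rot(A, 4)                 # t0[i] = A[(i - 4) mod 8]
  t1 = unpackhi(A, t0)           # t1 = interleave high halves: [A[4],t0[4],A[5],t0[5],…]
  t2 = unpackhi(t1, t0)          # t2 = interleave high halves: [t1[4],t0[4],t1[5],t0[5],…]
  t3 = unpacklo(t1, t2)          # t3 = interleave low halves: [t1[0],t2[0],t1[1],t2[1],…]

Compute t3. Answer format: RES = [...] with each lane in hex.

t0 = [0xee, 0xcb, 0x52, 0xd8, 0xa5, 0xb5, 0x84, 0xef]
t1 = [0xee, 0xa5, 0xcb, 0xb5, 0x52, 0x84, 0xd8, 0xef]
t2 = [0x52, 0xa5, 0x84, 0xb5, 0xd8, 0x84, 0xef, 0xef]
t3 = [0xee, 0x52, 0xa5, 0xa5, 0xcb, 0x84, 0xb5, 0xb5]

RES = [0xee, 0x52, 0xa5, 0xa5, 0xcb, 0x84, 0xb5, 0xb5]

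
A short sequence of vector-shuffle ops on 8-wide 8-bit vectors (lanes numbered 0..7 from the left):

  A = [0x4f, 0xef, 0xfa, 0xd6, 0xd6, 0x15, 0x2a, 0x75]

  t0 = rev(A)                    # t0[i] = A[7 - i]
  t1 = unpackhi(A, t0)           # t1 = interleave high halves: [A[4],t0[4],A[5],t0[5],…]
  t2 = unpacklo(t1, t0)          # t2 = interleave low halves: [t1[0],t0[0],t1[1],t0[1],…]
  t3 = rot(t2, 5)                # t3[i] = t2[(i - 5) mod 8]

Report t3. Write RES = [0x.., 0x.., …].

  t0: 75 2a 15 d6 d6 fa ef 4f
  t1: d6 d6 15 fa 2a ef 75 4f
  t2: d6 75 d6 2a 15 15 fa d6
  t3: 2a 15 15 fa d6 d6 75 d6

RES = [0x2a, 0x15, 0x15, 0xfa, 0xd6, 0xd6, 0x75, 0xd6]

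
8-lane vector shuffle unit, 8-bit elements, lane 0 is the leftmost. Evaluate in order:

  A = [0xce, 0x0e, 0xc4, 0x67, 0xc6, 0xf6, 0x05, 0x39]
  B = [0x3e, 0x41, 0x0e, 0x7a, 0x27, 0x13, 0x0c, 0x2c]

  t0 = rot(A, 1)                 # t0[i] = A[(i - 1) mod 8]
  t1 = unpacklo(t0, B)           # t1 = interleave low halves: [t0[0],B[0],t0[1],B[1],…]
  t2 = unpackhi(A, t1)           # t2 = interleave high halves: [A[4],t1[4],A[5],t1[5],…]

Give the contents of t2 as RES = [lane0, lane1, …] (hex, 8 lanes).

→ t0 |39|ce|0e|c4|67|c6|f6|05|
→ t1 |39|3e|ce|41|0e|0e|c4|7a|
→ t2 |c6|0e|f6|0e|05|c4|39|7a|

RES = [ 0xc6  0x0e  0xf6  0x0e  0x05  0xc4  0x39  0x7a ]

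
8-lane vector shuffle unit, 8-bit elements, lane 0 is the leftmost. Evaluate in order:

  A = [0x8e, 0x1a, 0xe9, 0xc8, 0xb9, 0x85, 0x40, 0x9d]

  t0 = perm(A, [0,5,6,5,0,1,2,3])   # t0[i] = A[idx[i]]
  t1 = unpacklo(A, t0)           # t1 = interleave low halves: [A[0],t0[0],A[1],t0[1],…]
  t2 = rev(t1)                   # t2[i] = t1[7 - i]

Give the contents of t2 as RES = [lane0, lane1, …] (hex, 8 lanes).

RES = [ 0x85  0xc8  0x40  0xe9  0x85  0x1a  0x8e  0x8e ]

  t0: 8e 85 40 85 8e 1a e9 c8
  t1: 8e 8e 1a 85 e9 40 c8 85
  t2: 85 c8 40 e9 85 1a 8e 8e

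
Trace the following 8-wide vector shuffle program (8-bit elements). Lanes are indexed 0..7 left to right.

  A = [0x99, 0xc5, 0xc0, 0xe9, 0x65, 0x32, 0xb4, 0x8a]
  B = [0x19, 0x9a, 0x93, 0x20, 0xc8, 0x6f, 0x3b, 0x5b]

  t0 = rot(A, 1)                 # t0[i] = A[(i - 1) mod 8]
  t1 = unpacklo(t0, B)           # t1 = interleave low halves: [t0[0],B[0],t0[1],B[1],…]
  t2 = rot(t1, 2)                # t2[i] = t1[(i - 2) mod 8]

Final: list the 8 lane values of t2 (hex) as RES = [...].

RES = [ 0xc0  0x20  0x8a  0x19  0x99  0x9a  0xc5  0x93 ]

→ t0 |8a|99|c5|c0|e9|65|32|b4|
→ t1 |8a|19|99|9a|c5|93|c0|20|
→ t2 |c0|20|8a|19|99|9a|c5|93|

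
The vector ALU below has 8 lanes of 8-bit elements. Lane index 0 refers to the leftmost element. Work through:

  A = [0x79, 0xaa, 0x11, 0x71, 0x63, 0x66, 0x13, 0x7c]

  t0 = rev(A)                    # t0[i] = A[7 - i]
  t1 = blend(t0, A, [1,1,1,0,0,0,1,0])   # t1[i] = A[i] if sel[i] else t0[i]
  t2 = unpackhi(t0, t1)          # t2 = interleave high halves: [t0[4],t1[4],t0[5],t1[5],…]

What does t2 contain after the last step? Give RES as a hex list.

  t0: 7c 13 66 63 71 11 aa 79
  t1: 79 aa 11 63 71 11 13 79
  t2: 71 71 11 11 aa 13 79 79

RES = [ 0x71  0x71  0x11  0x11  0xaa  0x13  0x79  0x79 ]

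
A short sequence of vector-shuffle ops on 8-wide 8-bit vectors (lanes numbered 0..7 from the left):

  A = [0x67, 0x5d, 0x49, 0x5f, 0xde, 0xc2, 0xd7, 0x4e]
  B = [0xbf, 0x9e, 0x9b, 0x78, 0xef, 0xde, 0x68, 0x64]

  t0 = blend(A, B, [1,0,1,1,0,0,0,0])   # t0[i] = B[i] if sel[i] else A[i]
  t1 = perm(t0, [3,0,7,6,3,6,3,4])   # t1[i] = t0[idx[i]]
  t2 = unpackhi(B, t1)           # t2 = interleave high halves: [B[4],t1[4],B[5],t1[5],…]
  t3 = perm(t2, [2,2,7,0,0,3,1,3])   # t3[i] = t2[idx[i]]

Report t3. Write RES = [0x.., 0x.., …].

→ t0 |bf|5d|9b|78|de|c2|d7|4e|
→ t1 |78|bf|4e|d7|78|d7|78|de|
→ t2 |ef|78|de|d7|68|78|64|de|
→ t3 |de|de|de|ef|ef|d7|78|d7|

RES = [0xde, 0xde, 0xde, 0xef, 0xef, 0xd7, 0x78, 0xd7]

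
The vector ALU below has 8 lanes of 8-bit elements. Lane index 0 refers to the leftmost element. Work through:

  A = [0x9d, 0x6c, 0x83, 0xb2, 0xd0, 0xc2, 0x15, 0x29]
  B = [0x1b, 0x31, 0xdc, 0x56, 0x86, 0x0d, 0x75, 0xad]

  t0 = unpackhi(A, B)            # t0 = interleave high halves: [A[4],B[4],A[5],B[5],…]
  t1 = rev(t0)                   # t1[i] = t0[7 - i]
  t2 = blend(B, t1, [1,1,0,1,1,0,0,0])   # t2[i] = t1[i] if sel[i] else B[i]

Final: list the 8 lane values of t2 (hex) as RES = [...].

RES = [0xad, 0x29, 0xdc, 0x15, 0x0d, 0x0d, 0x75, 0xad]

t0 = [0xd0, 0x86, 0xc2, 0x0d, 0x15, 0x75, 0x29, 0xad]
t1 = [0xad, 0x29, 0x75, 0x15, 0x0d, 0xc2, 0x86, 0xd0]
t2 = [0xad, 0x29, 0xdc, 0x15, 0x0d, 0x0d, 0x75, 0xad]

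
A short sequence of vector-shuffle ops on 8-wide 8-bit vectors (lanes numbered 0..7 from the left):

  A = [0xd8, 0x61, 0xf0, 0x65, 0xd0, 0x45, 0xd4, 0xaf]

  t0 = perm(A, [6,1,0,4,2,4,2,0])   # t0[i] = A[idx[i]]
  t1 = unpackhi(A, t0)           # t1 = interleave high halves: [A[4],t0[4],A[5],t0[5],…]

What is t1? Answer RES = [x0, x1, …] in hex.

t0 = [0xd4, 0x61, 0xd8, 0xd0, 0xf0, 0xd0, 0xf0, 0xd8]
t1 = [0xd0, 0xf0, 0x45, 0xd0, 0xd4, 0xf0, 0xaf, 0xd8]

RES = [ 0xd0  0xf0  0x45  0xd0  0xd4  0xf0  0xaf  0xd8 ]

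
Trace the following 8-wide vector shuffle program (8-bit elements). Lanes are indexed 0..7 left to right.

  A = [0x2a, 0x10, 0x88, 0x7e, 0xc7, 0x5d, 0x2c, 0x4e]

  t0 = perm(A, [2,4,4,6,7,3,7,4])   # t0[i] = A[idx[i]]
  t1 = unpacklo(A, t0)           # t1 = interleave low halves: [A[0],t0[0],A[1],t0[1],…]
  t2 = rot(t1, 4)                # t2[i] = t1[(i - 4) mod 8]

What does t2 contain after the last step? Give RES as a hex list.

t0 = [0x88, 0xc7, 0xc7, 0x2c, 0x4e, 0x7e, 0x4e, 0xc7]
t1 = [0x2a, 0x88, 0x10, 0xc7, 0x88, 0xc7, 0x7e, 0x2c]
t2 = [0x88, 0xc7, 0x7e, 0x2c, 0x2a, 0x88, 0x10, 0xc7]

RES = [ 0x88  0xc7  0x7e  0x2c  0x2a  0x88  0x10  0xc7 ]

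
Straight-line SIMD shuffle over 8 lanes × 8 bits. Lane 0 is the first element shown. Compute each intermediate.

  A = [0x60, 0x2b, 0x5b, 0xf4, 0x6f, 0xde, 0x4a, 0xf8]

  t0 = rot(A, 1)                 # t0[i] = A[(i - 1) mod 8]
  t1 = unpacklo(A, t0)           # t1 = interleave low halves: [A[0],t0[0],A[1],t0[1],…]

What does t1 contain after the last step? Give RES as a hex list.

RES = [ 0x60  0xf8  0x2b  0x60  0x5b  0x2b  0xf4  0x5b ]

→ t0 |f8|60|2b|5b|f4|6f|de|4a|
→ t1 |60|f8|2b|60|5b|2b|f4|5b|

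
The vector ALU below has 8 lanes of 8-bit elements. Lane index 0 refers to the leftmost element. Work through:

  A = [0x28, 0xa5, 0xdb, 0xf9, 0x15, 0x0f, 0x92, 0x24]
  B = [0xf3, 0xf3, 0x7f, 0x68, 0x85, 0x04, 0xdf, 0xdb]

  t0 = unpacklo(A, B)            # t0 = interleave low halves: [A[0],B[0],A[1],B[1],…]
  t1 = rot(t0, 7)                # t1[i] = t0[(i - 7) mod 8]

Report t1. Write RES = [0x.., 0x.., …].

t0 = [0x28, 0xf3, 0xa5, 0xf3, 0xdb, 0x7f, 0xf9, 0x68]
t1 = [0xf3, 0xa5, 0xf3, 0xdb, 0x7f, 0xf9, 0x68, 0x28]

RES = [ 0xf3  0xa5  0xf3  0xdb  0x7f  0xf9  0x68  0x28 ]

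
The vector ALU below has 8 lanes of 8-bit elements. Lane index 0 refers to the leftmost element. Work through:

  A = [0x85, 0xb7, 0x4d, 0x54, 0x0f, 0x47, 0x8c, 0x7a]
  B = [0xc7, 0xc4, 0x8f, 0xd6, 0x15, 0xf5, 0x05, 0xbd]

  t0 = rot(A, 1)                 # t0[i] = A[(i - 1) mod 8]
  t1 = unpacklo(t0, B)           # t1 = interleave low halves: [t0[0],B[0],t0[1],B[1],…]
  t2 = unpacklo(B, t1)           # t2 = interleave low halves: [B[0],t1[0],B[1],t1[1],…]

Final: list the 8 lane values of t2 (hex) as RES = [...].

RES = [ 0xc7  0x7a  0xc4  0xc7  0x8f  0x85  0xd6  0xc4 ]

  t0: 7a 85 b7 4d 54 0f 47 8c
  t1: 7a c7 85 c4 b7 8f 4d d6
  t2: c7 7a c4 c7 8f 85 d6 c4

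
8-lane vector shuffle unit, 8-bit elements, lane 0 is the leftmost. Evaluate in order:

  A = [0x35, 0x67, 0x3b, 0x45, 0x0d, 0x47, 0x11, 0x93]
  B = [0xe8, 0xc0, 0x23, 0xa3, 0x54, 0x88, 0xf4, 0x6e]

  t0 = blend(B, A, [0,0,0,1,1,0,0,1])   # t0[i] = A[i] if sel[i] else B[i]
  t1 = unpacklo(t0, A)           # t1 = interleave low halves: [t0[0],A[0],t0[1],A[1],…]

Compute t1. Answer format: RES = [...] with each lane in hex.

t0 = [0xe8, 0xc0, 0x23, 0x45, 0x0d, 0x88, 0xf4, 0x93]
t1 = [0xe8, 0x35, 0xc0, 0x67, 0x23, 0x3b, 0x45, 0x45]

RES = [ 0xe8  0x35  0xc0  0x67  0x23  0x3b  0x45  0x45 ]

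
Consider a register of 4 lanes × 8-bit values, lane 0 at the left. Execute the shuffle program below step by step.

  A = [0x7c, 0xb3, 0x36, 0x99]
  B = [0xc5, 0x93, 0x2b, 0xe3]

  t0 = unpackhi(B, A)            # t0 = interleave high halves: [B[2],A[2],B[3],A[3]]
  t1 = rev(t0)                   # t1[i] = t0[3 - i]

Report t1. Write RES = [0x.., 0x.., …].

t0 = [0x2b, 0x36, 0xe3, 0x99]
t1 = [0x99, 0xe3, 0x36, 0x2b]

RES = [ 0x99  0xe3  0x36  0x2b ]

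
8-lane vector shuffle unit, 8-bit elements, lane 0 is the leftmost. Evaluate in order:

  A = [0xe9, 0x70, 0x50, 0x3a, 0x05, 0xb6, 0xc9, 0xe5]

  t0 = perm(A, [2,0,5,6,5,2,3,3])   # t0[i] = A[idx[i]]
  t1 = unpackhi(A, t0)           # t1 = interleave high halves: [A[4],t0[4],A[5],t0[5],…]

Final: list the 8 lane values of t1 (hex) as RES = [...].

→ t0 |50|e9|b6|c9|b6|50|3a|3a|
→ t1 |05|b6|b6|50|c9|3a|e5|3a|

RES = [0x05, 0xb6, 0xb6, 0x50, 0xc9, 0x3a, 0xe5, 0x3a]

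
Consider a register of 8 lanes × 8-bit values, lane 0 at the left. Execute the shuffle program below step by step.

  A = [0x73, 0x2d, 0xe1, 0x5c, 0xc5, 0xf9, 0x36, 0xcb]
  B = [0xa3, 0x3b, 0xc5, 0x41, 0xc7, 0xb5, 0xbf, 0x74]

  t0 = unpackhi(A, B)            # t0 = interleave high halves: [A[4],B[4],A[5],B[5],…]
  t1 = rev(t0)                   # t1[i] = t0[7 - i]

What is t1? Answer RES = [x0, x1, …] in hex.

  t0: c5 c7 f9 b5 36 bf cb 74
  t1: 74 cb bf 36 b5 f9 c7 c5

RES = [0x74, 0xcb, 0xbf, 0x36, 0xb5, 0xf9, 0xc7, 0xc5]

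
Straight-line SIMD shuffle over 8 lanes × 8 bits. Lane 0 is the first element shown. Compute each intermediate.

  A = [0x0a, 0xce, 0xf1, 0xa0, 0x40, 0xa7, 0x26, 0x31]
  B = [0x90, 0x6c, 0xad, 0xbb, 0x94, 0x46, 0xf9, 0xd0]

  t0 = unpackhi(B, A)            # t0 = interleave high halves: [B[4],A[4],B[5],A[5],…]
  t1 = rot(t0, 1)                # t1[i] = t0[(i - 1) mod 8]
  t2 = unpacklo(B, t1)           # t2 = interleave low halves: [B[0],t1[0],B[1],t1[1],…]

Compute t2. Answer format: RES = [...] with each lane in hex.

RES = [0x90, 0x31, 0x6c, 0x94, 0xad, 0x40, 0xbb, 0x46]

→ t0 |94|40|46|a7|f9|26|d0|31|
→ t1 |31|94|40|46|a7|f9|26|d0|
→ t2 |90|31|6c|94|ad|40|bb|46|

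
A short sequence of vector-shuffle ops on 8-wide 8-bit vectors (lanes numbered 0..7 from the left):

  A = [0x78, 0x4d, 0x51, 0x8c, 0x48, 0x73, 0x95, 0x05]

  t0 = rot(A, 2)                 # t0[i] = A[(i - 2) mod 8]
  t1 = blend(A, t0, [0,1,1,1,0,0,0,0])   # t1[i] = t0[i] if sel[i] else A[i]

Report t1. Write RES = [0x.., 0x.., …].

RES = [0x78, 0x05, 0x78, 0x4d, 0x48, 0x73, 0x95, 0x05]

t0 = [0x95, 0x05, 0x78, 0x4d, 0x51, 0x8c, 0x48, 0x73]
t1 = [0x78, 0x05, 0x78, 0x4d, 0x48, 0x73, 0x95, 0x05]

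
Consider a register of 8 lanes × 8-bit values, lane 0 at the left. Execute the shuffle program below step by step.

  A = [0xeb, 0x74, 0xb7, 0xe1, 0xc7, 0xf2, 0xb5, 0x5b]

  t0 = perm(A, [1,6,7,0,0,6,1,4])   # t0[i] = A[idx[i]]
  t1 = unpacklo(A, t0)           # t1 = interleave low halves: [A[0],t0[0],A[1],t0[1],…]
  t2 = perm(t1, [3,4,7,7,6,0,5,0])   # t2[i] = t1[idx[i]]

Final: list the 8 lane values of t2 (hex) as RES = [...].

RES = [ 0xb5  0xb7  0xeb  0xeb  0xe1  0xeb  0x5b  0xeb ]

→ t0 |74|b5|5b|eb|eb|b5|74|c7|
→ t1 |eb|74|74|b5|b7|5b|e1|eb|
→ t2 |b5|b7|eb|eb|e1|eb|5b|eb|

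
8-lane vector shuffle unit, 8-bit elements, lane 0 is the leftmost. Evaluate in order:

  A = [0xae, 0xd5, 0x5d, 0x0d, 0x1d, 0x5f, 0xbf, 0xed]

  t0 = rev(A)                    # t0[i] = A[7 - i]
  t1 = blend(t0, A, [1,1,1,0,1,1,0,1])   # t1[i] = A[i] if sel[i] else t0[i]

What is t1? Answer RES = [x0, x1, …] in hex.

RES = [ 0xae  0xd5  0x5d  0x1d  0x1d  0x5f  0xd5  0xed ]

→ t0 |ed|bf|5f|1d|0d|5d|d5|ae|
→ t1 |ae|d5|5d|1d|1d|5f|d5|ed|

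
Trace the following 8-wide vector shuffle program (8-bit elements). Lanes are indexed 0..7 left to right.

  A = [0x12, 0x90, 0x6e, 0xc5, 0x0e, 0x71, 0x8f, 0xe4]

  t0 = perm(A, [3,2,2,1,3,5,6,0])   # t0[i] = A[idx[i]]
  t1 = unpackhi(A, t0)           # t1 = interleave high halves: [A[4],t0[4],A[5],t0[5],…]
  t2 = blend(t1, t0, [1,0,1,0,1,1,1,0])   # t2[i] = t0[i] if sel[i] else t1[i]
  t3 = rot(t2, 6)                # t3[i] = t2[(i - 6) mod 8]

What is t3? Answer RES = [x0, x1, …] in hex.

→ t0 |c5|6e|6e|90|c5|71|8f|12|
→ t1 |0e|c5|71|71|8f|8f|e4|12|
→ t2 |c5|c5|6e|71|c5|71|8f|12|
→ t3 |6e|71|c5|71|8f|12|c5|c5|

RES = [0x6e, 0x71, 0xc5, 0x71, 0x8f, 0x12, 0xc5, 0xc5]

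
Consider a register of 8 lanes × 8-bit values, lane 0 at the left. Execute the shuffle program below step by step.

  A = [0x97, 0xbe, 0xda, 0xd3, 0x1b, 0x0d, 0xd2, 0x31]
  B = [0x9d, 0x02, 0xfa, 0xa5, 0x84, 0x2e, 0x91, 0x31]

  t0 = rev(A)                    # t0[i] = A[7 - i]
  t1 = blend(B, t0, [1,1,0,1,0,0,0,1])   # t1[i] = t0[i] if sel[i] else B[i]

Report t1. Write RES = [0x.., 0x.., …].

RES = [ 0x31  0xd2  0xfa  0x1b  0x84  0x2e  0x91  0x97 ]

  t0: 31 d2 0d 1b d3 da be 97
  t1: 31 d2 fa 1b 84 2e 91 97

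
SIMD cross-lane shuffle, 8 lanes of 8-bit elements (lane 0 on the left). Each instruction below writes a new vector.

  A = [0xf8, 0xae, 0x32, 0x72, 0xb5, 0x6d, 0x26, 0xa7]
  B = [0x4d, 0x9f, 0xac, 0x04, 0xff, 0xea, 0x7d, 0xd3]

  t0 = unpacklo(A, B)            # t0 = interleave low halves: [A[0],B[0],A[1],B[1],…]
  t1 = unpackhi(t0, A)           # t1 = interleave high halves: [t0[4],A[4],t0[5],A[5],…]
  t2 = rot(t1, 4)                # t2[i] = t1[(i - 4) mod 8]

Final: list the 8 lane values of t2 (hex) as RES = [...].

  t0: f8 4d ae 9f 32 ac 72 04
  t1: 32 b5 ac 6d 72 26 04 a7
  t2: 72 26 04 a7 32 b5 ac 6d

RES = [ 0x72  0x26  0x04  0xa7  0x32  0xb5  0xac  0x6d ]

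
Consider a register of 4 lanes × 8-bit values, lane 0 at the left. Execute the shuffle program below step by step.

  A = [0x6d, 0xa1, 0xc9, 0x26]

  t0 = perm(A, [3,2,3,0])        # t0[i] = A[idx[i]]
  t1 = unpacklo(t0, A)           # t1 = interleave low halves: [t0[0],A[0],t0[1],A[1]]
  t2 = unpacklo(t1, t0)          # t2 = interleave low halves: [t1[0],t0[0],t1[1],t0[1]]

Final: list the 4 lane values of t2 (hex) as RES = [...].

RES = [ 0x26  0x26  0x6d  0xc9 ]

t0 = [0x26, 0xc9, 0x26, 0x6d]
t1 = [0x26, 0x6d, 0xc9, 0xa1]
t2 = [0x26, 0x26, 0x6d, 0xc9]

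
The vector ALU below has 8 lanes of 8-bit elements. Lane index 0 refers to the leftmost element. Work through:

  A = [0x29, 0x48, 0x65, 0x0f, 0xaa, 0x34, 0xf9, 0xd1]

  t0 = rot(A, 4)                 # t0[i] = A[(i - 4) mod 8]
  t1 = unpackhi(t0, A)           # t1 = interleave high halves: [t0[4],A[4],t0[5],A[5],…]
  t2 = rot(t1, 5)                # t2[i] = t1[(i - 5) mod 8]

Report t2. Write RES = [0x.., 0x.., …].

RES = [ 0x34  0x65  0xf9  0x0f  0xd1  0x29  0xaa  0x48 ]

t0 = [0xaa, 0x34, 0xf9, 0xd1, 0x29, 0x48, 0x65, 0x0f]
t1 = [0x29, 0xaa, 0x48, 0x34, 0x65, 0xf9, 0x0f, 0xd1]
t2 = [0x34, 0x65, 0xf9, 0x0f, 0xd1, 0x29, 0xaa, 0x48]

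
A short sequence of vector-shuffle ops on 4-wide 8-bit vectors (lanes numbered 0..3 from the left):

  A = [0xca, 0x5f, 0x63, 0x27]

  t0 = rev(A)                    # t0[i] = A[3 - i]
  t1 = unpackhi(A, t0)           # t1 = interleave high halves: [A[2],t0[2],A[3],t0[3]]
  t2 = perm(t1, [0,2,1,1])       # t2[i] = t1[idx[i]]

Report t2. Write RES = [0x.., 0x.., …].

→ t0 |27|63|5f|ca|
→ t1 |63|5f|27|ca|
→ t2 |63|27|5f|5f|

RES = [0x63, 0x27, 0x5f, 0x5f]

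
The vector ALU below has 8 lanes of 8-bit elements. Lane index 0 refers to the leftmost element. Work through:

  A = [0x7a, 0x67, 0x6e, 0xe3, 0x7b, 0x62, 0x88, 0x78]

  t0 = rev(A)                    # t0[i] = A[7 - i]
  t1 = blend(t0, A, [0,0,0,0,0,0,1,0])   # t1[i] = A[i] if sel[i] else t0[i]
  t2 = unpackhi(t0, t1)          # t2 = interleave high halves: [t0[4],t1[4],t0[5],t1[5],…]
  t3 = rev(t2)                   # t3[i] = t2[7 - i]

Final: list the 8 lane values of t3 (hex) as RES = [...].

RES = [0x7a, 0x7a, 0x88, 0x67, 0x6e, 0x6e, 0xe3, 0xe3]

→ t0 |78|88|62|7b|e3|6e|67|7a|
→ t1 |78|88|62|7b|e3|6e|88|7a|
→ t2 |e3|e3|6e|6e|67|88|7a|7a|
→ t3 |7a|7a|88|67|6e|6e|e3|e3|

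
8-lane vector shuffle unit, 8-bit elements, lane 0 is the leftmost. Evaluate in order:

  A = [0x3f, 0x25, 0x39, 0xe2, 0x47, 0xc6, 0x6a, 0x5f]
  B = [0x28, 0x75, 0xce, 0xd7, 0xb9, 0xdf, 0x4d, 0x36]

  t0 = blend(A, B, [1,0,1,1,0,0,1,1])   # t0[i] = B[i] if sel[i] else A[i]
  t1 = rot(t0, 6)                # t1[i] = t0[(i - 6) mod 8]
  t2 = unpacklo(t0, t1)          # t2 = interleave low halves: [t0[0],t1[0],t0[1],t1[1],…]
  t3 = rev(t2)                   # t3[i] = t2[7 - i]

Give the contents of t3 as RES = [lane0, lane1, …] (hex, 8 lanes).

  t0: 28 25 ce d7 47 c6 4d 36
  t1: ce d7 47 c6 4d 36 28 25
  t2: 28 ce 25 d7 ce 47 d7 c6
  t3: c6 d7 47 ce d7 25 ce 28

RES = [0xc6, 0xd7, 0x47, 0xce, 0xd7, 0x25, 0xce, 0x28]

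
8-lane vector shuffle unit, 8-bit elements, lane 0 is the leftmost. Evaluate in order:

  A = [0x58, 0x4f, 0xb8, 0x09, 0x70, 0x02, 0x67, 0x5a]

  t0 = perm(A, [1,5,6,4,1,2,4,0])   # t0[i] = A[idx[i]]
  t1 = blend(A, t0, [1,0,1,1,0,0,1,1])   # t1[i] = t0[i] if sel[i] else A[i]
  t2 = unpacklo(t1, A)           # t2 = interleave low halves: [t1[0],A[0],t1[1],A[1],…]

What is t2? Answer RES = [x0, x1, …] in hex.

RES = [0x4f, 0x58, 0x4f, 0x4f, 0x67, 0xb8, 0x70, 0x09]

t0 = [0x4f, 0x02, 0x67, 0x70, 0x4f, 0xb8, 0x70, 0x58]
t1 = [0x4f, 0x4f, 0x67, 0x70, 0x70, 0x02, 0x70, 0x58]
t2 = [0x4f, 0x58, 0x4f, 0x4f, 0x67, 0xb8, 0x70, 0x09]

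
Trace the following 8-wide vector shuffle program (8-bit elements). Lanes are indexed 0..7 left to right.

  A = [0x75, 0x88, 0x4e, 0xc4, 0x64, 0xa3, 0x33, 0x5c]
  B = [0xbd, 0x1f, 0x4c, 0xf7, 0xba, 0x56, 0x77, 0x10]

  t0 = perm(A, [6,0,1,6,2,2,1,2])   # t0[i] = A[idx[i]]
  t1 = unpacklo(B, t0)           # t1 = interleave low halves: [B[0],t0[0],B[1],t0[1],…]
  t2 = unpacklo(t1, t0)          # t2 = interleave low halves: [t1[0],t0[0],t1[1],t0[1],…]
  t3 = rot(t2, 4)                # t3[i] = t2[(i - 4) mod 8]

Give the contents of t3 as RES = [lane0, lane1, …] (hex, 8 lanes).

  t0: 33 75 88 33 4e 4e 88 4e
  t1: bd 33 1f 75 4c 88 f7 33
  t2: bd 33 33 75 1f 88 75 33
  t3: 1f 88 75 33 bd 33 33 75

RES = [0x1f, 0x88, 0x75, 0x33, 0xbd, 0x33, 0x33, 0x75]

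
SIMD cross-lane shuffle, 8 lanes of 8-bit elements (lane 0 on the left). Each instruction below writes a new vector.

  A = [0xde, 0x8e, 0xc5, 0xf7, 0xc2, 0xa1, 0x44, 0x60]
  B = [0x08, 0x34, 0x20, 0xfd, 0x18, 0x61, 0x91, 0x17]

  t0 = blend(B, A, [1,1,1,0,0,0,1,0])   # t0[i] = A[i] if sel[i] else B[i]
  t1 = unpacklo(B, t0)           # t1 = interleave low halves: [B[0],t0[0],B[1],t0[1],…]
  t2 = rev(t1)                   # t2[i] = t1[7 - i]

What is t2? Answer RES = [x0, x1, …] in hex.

RES = [ 0xfd  0xfd  0xc5  0x20  0x8e  0x34  0xde  0x08 ]

t0 = [0xde, 0x8e, 0xc5, 0xfd, 0x18, 0x61, 0x44, 0x17]
t1 = [0x08, 0xde, 0x34, 0x8e, 0x20, 0xc5, 0xfd, 0xfd]
t2 = [0xfd, 0xfd, 0xc5, 0x20, 0x8e, 0x34, 0xde, 0x08]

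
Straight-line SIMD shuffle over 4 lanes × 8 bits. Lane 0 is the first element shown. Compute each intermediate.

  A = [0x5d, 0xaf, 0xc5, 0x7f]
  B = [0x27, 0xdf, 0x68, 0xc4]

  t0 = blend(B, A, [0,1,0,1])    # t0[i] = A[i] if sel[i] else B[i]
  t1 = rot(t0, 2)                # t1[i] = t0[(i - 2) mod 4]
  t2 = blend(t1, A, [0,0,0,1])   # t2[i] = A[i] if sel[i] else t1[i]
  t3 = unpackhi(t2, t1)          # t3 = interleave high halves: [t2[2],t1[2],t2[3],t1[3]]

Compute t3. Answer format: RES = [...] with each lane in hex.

  t0: 27 af 68 7f
  t1: 68 7f 27 af
  t2: 68 7f 27 7f
  t3: 27 27 7f af

RES = [ 0x27  0x27  0x7f  0xaf ]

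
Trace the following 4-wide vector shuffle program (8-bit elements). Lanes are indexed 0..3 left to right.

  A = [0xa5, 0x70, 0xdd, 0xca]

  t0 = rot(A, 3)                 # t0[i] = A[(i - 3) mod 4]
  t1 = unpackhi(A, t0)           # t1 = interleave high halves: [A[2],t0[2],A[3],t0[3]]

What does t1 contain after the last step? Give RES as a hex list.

RES = [ 0xdd  0xca  0xca  0xa5 ]

→ t0 |70|dd|ca|a5|
→ t1 |dd|ca|ca|a5|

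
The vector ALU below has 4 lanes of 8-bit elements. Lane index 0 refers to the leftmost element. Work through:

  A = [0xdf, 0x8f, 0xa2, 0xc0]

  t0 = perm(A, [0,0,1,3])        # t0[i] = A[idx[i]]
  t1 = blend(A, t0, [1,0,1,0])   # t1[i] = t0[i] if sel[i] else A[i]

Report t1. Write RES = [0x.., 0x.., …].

→ t0 |df|df|8f|c0|
→ t1 |df|8f|8f|c0|

RES = [0xdf, 0x8f, 0x8f, 0xc0]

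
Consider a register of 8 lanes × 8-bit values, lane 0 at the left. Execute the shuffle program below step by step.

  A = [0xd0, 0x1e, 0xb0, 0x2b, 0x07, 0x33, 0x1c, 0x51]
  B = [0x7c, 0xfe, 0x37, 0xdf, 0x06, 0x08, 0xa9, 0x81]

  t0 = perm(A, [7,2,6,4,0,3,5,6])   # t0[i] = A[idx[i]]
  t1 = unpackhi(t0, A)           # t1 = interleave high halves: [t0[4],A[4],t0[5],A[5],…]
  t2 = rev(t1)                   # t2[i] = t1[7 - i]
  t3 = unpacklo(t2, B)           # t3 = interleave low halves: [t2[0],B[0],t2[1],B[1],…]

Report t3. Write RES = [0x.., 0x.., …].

t0 = [0x51, 0xb0, 0x1c, 0x07, 0xd0, 0x2b, 0x33, 0x1c]
t1 = [0xd0, 0x07, 0x2b, 0x33, 0x33, 0x1c, 0x1c, 0x51]
t2 = [0x51, 0x1c, 0x1c, 0x33, 0x33, 0x2b, 0x07, 0xd0]
t3 = [0x51, 0x7c, 0x1c, 0xfe, 0x1c, 0x37, 0x33, 0xdf]

RES = [0x51, 0x7c, 0x1c, 0xfe, 0x1c, 0x37, 0x33, 0xdf]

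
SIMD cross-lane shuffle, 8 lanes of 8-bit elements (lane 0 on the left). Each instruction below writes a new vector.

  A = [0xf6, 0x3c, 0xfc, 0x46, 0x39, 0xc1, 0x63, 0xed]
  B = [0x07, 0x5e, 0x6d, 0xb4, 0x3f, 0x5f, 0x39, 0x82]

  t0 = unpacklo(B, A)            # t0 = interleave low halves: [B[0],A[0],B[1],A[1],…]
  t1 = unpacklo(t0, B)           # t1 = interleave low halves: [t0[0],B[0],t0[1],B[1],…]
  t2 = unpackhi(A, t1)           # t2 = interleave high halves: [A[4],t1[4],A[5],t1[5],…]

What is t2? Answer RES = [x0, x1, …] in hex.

→ t0 |07|f6|5e|3c|6d|fc|b4|46|
→ t1 |07|07|f6|5e|5e|6d|3c|b4|
→ t2 |39|5e|c1|6d|63|3c|ed|b4|

RES = [ 0x39  0x5e  0xc1  0x6d  0x63  0x3c  0xed  0xb4 ]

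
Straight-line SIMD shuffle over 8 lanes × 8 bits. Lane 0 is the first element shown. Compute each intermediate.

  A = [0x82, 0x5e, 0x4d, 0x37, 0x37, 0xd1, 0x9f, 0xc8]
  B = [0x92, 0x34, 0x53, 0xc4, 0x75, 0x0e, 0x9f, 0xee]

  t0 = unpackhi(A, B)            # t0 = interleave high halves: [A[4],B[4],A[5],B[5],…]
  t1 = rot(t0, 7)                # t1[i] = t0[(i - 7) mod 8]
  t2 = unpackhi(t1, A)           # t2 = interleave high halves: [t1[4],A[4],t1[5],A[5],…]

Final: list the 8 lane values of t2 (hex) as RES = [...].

RES = [0x9f, 0x37, 0xc8, 0xd1, 0xee, 0x9f, 0x37, 0xc8]

  t0: 37 75 d1 0e 9f 9f c8 ee
  t1: 75 d1 0e 9f 9f c8 ee 37
  t2: 9f 37 c8 d1 ee 9f 37 c8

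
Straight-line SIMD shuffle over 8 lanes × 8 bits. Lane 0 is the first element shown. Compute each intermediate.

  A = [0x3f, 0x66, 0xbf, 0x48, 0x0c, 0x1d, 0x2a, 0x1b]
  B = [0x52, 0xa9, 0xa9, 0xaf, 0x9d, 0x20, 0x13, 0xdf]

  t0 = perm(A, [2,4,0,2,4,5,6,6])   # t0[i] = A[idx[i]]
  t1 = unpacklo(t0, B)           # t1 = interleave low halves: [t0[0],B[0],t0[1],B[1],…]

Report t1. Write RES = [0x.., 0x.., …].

RES = [0xbf, 0x52, 0x0c, 0xa9, 0x3f, 0xa9, 0xbf, 0xaf]

t0 = [0xbf, 0x0c, 0x3f, 0xbf, 0x0c, 0x1d, 0x2a, 0x2a]
t1 = [0xbf, 0x52, 0x0c, 0xa9, 0x3f, 0xa9, 0xbf, 0xaf]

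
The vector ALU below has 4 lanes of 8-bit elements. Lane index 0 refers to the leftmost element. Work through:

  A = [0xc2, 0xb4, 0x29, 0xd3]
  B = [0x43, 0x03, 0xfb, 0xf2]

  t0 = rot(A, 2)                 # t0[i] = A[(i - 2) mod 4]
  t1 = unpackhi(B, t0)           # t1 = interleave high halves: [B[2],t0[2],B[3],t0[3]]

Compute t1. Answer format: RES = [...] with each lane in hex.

RES = [ 0xfb  0xc2  0xf2  0xb4 ]

t0 = [0x29, 0xd3, 0xc2, 0xb4]
t1 = [0xfb, 0xc2, 0xf2, 0xb4]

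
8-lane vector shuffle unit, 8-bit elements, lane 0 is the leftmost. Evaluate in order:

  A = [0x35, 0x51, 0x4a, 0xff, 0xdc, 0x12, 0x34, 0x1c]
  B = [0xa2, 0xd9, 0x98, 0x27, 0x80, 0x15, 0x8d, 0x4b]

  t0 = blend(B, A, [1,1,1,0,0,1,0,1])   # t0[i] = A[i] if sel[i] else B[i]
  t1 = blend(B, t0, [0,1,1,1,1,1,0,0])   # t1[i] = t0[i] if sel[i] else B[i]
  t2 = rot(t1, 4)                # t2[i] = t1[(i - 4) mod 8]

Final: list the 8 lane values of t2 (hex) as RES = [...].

RES = [0x80, 0x12, 0x8d, 0x4b, 0xa2, 0x51, 0x4a, 0x27]

t0 = [0x35, 0x51, 0x4a, 0x27, 0x80, 0x12, 0x8d, 0x1c]
t1 = [0xa2, 0x51, 0x4a, 0x27, 0x80, 0x12, 0x8d, 0x4b]
t2 = [0x80, 0x12, 0x8d, 0x4b, 0xa2, 0x51, 0x4a, 0x27]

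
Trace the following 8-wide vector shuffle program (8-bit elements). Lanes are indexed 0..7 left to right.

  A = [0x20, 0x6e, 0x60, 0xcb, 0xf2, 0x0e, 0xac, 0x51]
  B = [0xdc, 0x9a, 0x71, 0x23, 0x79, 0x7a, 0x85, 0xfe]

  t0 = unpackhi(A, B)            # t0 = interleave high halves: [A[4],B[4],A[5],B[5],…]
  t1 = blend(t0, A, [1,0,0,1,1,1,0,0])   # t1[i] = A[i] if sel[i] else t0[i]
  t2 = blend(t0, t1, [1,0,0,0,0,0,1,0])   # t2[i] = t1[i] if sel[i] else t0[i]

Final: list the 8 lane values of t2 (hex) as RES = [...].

RES = [ 0x20  0x79  0x0e  0x7a  0xac  0x85  0x51  0xfe ]

t0 = [0xf2, 0x79, 0x0e, 0x7a, 0xac, 0x85, 0x51, 0xfe]
t1 = [0x20, 0x79, 0x0e, 0xcb, 0xf2, 0x0e, 0x51, 0xfe]
t2 = [0x20, 0x79, 0x0e, 0x7a, 0xac, 0x85, 0x51, 0xfe]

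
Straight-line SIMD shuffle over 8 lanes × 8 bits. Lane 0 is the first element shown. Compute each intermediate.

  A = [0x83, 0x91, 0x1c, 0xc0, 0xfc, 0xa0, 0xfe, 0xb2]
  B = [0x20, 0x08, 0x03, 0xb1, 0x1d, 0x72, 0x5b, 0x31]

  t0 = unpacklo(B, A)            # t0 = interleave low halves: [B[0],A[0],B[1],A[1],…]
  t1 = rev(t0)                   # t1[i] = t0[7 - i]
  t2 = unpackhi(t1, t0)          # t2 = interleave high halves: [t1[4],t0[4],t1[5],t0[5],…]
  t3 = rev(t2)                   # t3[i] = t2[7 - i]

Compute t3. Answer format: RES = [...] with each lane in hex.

RES = [0xc0, 0x20, 0xb1, 0x83, 0x1c, 0x08, 0x03, 0x91]

→ t0 |20|83|08|91|03|1c|b1|c0|
→ t1 |c0|b1|1c|03|91|08|83|20|
→ t2 |91|03|08|1c|83|b1|20|c0|
→ t3 |c0|20|b1|83|1c|08|03|91|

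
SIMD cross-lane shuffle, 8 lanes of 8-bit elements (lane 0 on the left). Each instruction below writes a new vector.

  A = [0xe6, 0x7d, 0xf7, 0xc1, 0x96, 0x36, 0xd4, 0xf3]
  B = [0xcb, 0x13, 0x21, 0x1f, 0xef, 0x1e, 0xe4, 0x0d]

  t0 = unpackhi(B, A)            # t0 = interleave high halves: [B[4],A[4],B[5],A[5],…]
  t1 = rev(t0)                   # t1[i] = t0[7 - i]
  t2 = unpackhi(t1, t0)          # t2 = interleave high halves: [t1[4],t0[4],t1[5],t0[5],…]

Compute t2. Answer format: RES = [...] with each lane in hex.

→ t0 |ef|96|1e|36|e4|d4|0d|f3|
→ t1 |f3|0d|d4|e4|36|1e|96|ef|
→ t2 |36|e4|1e|d4|96|0d|ef|f3|

RES = [ 0x36  0xe4  0x1e  0xd4  0x96  0x0d  0xef  0xf3 ]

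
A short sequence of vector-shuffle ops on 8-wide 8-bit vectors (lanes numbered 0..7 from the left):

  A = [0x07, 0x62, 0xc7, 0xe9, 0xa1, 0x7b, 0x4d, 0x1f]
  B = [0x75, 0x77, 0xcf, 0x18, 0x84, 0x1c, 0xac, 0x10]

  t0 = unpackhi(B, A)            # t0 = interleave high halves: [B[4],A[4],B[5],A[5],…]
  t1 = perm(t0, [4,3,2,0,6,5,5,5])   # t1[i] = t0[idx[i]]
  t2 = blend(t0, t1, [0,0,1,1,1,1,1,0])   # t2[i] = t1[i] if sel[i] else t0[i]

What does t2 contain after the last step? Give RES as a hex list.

RES = [ 0x84  0xa1  0x1c  0x84  0x10  0x4d  0x4d  0x1f ]

  t0: 84 a1 1c 7b ac 4d 10 1f
  t1: ac 7b 1c 84 10 4d 4d 4d
  t2: 84 a1 1c 84 10 4d 4d 1f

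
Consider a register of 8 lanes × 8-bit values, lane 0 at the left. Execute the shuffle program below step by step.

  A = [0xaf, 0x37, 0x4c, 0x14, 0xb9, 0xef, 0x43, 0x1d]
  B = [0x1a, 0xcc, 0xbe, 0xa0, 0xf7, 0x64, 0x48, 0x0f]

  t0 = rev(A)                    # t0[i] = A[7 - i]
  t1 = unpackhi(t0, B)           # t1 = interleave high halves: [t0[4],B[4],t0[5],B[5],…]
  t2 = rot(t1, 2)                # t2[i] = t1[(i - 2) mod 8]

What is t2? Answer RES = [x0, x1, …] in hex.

RES = [0xaf, 0x0f, 0x14, 0xf7, 0x4c, 0x64, 0x37, 0x48]

t0 = [0x1d, 0x43, 0xef, 0xb9, 0x14, 0x4c, 0x37, 0xaf]
t1 = [0x14, 0xf7, 0x4c, 0x64, 0x37, 0x48, 0xaf, 0x0f]
t2 = [0xaf, 0x0f, 0x14, 0xf7, 0x4c, 0x64, 0x37, 0x48]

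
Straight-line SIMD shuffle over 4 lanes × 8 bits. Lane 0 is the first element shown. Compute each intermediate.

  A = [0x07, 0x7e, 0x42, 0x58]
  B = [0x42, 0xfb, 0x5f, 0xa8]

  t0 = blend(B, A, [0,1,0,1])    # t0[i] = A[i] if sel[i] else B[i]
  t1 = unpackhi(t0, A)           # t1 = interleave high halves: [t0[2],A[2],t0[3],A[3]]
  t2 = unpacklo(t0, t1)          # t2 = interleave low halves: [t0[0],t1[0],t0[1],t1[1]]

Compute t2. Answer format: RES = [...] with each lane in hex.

t0 = [0x42, 0x7e, 0x5f, 0x58]
t1 = [0x5f, 0x42, 0x58, 0x58]
t2 = [0x42, 0x5f, 0x7e, 0x42]

RES = [ 0x42  0x5f  0x7e  0x42 ]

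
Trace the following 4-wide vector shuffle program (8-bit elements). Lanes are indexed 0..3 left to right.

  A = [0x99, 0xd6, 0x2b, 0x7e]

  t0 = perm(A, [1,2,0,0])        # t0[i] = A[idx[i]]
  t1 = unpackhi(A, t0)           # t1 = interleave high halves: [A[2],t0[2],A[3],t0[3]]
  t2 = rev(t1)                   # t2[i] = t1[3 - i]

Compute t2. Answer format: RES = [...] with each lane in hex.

t0 = [0xd6, 0x2b, 0x99, 0x99]
t1 = [0x2b, 0x99, 0x7e, 0x99]
t2 = [0x99, 0x7e, 0x99, 0x2b]

RES = [0x99, 0x7e, 0x99, 0x2b]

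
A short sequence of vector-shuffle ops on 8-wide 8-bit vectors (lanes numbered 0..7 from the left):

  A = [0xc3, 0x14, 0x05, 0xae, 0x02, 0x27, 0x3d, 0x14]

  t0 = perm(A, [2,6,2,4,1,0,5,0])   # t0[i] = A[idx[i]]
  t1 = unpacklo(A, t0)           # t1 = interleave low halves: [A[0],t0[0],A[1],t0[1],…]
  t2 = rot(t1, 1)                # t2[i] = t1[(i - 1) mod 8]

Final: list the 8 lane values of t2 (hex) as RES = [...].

RES = [ 0x02  0xc3  0x05  0x14  0x3d  0x05  0x05  0xae ]

→ t0 |05|3d|05|02|14|c3|27|c3|
→ t1 |c3|05|14|3d|05|05|ae|02|
→ t2 |02|c3|05|14|3d|05|05|ae|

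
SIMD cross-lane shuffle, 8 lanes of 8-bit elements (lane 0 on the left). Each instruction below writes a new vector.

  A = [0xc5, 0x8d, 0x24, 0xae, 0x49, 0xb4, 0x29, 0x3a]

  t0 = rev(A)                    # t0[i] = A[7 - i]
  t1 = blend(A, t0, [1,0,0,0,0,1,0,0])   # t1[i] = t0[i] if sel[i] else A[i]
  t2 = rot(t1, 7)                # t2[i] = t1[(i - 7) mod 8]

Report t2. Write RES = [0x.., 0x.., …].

→ t0 |3a|29|b4|49|ae|24|8d|c5|
→ t1 |3a|8d|24|ae|49|24|29|3a|
→ t2 |8d|24|ae|49|24|29|3a|3a|

RES = [0x8d, 0x24, 0xae, 0x49, 0x24, 0x29, 0x3a, 0x3a]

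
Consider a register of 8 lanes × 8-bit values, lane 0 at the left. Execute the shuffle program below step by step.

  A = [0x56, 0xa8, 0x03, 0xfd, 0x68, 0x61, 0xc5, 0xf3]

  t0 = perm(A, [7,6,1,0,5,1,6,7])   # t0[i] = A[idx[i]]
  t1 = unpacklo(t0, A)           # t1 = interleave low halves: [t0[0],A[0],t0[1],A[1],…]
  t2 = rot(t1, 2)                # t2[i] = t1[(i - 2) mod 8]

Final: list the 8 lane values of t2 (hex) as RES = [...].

RES = [ 0x56  0xfd  0xf3  0x56  0xc5  0xa8  0xa8  0x03 ]

→ t0 |f3|c5|a8|56|61|a8|c5|f3|
→ t1 |f3|56|c5|a8|a8|03|56|fd|
→ t2 |56|fd|f3|56|c5|a8|a8|03|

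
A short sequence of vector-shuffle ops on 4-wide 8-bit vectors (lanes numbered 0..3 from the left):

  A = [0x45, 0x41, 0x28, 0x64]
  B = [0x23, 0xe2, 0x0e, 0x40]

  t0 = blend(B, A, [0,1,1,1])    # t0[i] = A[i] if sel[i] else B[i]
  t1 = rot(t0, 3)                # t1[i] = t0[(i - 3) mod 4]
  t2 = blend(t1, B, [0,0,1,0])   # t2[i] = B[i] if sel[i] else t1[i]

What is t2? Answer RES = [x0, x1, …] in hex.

RES = [ 0x41  0x28  0x0e  0x23 ]

  t0: 23 41 28 64
  t1: 41 28 64 23
  t2: 41 28 0e 23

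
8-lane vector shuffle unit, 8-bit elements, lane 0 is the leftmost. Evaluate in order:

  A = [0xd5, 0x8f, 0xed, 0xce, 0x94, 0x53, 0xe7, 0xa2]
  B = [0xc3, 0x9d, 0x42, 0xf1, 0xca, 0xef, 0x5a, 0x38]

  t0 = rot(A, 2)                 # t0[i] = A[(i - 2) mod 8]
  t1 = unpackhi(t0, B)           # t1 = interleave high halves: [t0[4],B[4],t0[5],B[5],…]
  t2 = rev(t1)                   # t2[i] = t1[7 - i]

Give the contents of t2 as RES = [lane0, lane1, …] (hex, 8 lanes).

→ t0 |e7|a2|d5|8f|ed|ce|94|53|
→ t1 |ed|ca|ce|ef|94|5a|53|38|
→ t2 |38|53|5a|94|ef|ce|ca|ed|

RES = [0x38, 0x53, 0x5a, 0x94, 0xef, 0xce, 0xca, 0xed]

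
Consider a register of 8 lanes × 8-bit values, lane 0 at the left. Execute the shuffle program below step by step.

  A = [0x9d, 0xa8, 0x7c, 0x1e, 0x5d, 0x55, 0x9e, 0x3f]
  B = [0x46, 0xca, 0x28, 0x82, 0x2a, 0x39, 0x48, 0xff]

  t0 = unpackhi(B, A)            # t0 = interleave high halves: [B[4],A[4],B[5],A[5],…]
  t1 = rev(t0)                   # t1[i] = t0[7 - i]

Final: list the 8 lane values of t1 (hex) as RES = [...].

→ t0 |2a|5d|39|55|48|9e|ff|3f|
→ t1 |3f|ff|9e|48|55|39|5d|2a|

RES = [0x3f, 0xff, 0x9e, 0x48, 0x55, 0x39, 0x5d, 0x2a]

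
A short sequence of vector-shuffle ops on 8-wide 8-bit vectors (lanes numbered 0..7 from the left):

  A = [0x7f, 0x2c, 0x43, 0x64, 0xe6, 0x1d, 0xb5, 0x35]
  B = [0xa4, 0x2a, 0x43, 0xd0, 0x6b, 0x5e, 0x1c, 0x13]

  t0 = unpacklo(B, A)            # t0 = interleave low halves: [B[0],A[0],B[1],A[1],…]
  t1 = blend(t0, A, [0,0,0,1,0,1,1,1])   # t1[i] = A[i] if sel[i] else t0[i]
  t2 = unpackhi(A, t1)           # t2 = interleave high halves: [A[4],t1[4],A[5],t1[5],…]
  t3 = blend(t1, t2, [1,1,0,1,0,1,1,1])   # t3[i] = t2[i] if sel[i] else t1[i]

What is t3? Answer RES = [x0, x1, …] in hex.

→ t0 |a4|7f|2a|2c|43|43|d0|64|
→ t1 |a4|7f|2a|64|43|1d|b5|35|
→ t2 |e6|43|1d|1d|b5|b5|35|35|
→ t3 |e6|43|2a|1d|43|b5|35|35|

RES = [0xe6, 0x43, 0x2a, 0x1d, 0x43, 0xb5, 0x35, 0x35]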